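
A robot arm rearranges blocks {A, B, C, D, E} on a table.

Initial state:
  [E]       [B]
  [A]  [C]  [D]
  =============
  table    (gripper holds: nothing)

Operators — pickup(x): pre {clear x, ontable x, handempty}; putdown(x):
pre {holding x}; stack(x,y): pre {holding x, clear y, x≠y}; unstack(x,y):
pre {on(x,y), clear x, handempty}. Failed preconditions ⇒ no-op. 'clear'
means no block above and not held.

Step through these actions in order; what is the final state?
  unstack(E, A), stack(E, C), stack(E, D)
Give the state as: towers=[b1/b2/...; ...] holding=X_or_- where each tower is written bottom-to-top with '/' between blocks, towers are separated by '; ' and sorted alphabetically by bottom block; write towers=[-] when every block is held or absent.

step 1 (unstack(E, A)): towers=[A; C; D/B] holding=E
step 2 (stack(E, C)): towers=[A; C/E; D/B] holding=-
step 3 (stack(E, D)) [no-op]: towers=[A; C/E; D/B] holding=-

towers=[A; C/E; D/B] holding=-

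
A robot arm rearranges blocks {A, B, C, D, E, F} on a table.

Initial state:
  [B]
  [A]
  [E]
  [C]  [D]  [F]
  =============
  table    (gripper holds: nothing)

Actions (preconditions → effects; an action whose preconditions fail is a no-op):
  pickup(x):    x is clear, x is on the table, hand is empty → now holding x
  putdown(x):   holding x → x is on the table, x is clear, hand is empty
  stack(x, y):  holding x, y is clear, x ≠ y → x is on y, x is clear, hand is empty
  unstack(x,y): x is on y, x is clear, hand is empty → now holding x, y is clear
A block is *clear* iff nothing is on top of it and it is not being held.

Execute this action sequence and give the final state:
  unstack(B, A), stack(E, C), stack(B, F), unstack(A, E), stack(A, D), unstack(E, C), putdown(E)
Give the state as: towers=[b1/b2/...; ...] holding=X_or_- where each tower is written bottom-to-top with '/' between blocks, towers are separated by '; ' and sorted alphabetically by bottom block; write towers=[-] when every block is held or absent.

towers=[C; D/A; E; F/B] holding=-

step 1 (unstack(B, A)): towers=[C/E/A; D; F] holding=B
step 2 (stack(E, C)) [no-op]: towers=[C/E/A; D; F] holding=B
step 3 (stack(B, F)): towers=[C/E/A; D; F/B] holding=-
step 4 (unstack(A, E)): towers=[C/E; D; F/B] holding=A
step 5 (stack(A, D)): towers=[C/E; D/A; F/B] holding=-
step 6 (unstack(E, C)): towers=[C; D/A; F/B] holding=E
step 7 (putdown(E)): towers=[C; D/A; E; F/B] holding=-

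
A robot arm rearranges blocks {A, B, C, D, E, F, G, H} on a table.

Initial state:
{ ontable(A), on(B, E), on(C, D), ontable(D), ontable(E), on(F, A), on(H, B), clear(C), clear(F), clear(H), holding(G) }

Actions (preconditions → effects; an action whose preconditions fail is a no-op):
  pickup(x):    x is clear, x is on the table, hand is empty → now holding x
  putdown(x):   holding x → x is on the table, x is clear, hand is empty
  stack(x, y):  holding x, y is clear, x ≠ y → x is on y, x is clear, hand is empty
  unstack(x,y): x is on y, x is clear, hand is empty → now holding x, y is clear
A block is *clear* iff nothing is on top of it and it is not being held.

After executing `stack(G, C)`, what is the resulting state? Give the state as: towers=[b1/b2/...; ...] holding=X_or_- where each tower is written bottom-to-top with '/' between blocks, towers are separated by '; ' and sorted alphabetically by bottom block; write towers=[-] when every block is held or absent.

before: towers=[A/F; D/C; E/B/H] holding=G
pre[stack(G, C)]: holding(G) ok, clear(C) ok, G≠C ok
all met → apply stack(G, C)
after:  towers=[A/F; D/C/G; E/B/H] holding=-

towers=[A/F; D/C/G; E/B/H] holding=-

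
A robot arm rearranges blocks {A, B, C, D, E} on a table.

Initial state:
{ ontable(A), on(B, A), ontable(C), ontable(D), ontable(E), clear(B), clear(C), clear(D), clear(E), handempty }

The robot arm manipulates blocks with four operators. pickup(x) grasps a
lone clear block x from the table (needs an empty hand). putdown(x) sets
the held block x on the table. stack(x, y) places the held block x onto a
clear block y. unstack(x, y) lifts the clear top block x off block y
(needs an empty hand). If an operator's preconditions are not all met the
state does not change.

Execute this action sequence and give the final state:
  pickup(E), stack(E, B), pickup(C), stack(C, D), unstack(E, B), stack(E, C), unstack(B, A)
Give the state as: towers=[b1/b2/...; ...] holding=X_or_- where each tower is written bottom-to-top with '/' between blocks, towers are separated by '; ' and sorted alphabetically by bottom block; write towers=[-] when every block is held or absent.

step 1 (pickup(E)): towers=[A/B; C; D] holding=E
step 2 (stack(E, B)): towers=[A/B/E; C; D] holding=-
step 3 (pickup(C)): towers=[A/B/E; D] holding=C
step 4 (stack(C, D)): towers=[A/B/E; D/C] holding=-
step 5 (unstack(E, B)): towers=[A/B; D/C] holding=E
step 6 (stack(E, C)): towers=[A/B; D/C/E] holding=-
step 7 (unstack(B, A)): towers=[A; D/C/E] holding=B

towers=[A; D/C/E] holding=B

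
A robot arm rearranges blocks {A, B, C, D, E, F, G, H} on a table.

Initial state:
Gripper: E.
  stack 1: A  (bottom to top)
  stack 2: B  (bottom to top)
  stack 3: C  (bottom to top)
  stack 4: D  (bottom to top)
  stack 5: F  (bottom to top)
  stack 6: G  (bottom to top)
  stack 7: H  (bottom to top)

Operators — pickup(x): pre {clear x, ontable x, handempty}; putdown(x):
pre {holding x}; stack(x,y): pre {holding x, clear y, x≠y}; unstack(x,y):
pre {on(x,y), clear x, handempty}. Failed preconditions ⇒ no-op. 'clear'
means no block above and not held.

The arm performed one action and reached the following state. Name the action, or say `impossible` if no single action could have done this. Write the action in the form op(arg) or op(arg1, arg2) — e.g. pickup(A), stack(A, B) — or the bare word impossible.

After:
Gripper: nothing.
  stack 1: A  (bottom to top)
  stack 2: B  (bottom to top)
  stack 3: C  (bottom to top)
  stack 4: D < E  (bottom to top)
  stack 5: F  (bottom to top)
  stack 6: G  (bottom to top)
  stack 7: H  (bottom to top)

stack(E, D)

target: towers=[A; B; C; D/E; F; G; H] holding=-
        putdown(E) → towers=[A; B; C; D; E; F; G; H] holding=-
       stack(E, G) → towers=[A; B; C; D; F; G/E; H] holding=-
       stack(E, A) → towers=[A/E; B; C; D; F; G; H] holding=-
       stack(E, H) → towers=[A; B; C; D; F; G; H/E] holding=-
       stack(E, B) → towers=[A; B/E; C; D; F; G; H] holding=-
       stack(E, F) → towers=[A; B; C; D; F/E; G; H] holding=-
       stack(E, D) → towers=[A; B; C; D/E; F; G; H] holding=-  ← match
       stack(E, C) → towers=[A; B; C/E; D; F; G; H] holding=-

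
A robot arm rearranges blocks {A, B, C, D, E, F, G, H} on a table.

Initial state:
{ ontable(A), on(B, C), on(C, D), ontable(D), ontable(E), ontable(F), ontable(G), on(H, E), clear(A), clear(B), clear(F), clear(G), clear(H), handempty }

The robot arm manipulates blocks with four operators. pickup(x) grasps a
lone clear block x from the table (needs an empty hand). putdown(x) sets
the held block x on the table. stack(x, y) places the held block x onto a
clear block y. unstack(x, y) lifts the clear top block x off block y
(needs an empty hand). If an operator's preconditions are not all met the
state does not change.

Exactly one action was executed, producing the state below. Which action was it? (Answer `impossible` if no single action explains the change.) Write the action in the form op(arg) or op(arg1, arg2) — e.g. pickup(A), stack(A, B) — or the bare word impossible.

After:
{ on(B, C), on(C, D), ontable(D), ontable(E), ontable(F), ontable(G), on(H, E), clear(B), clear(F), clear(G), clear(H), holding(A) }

pickup(A)

target: towers=[D/C/B; E/H; F; G] holding=A
         pickup(G) → towers=[A; D/C/B; E/H; F] holding=G
         pickup(A) → towers=[D/C/B; E/H; F; G] holding=A  ← match
     unstack(H, E) → towers=[A; D/C/B; E; F; G] holding=H
     unstack(B, C) → towers=[A; D/C; E/H; F; G] holding=B
         pickup(F) → towers=[A; D/C/B; E/H; G] holding=F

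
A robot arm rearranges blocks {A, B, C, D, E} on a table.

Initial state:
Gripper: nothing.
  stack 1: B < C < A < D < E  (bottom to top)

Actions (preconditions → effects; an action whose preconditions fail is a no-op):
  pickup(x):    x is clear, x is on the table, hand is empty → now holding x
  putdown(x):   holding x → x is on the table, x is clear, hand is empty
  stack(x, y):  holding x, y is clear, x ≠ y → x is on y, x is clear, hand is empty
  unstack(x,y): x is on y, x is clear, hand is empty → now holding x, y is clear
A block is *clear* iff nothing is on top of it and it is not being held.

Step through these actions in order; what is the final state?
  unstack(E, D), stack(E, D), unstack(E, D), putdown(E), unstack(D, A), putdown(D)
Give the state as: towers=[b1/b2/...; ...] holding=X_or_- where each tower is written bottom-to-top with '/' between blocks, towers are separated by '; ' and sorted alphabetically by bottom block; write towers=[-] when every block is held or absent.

towers=[B/C/A; D; E] holding=-

step 1 (unstack(E, D)): towers=[B/C/A/D] holding=E
step 2 (stack(E, D)): towers=[B/C/A/D/E] holding=-
step 3 (unstack(E, D)): towers=[B/C/A/D] holding=E
step 4 (putdown(E)): towers=[B/C/A/D; E] holding=-
step 5 (unstack(D, A)): towers=[B/C/A; E] holding=D
step 6 (putdown(D)): towers=[B/C/A; D; E] holding=-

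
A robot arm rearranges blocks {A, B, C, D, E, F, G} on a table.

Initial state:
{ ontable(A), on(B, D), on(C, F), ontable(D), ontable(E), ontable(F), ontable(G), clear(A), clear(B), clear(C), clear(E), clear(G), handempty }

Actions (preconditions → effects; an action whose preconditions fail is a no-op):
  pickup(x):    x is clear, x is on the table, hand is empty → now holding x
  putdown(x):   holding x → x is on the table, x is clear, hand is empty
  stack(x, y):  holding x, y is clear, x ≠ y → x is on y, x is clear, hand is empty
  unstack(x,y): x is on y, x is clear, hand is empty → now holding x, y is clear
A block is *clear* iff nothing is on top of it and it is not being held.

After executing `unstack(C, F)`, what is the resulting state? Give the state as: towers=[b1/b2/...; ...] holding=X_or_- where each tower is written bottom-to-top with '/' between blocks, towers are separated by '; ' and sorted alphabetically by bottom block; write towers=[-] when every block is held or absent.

before: towers=[A; D/B; E; F/C; G] holding=-
pre[unstack(C, F)]: on(C,F) ok, clear(C) ok, handempty ok
all met → apply unstack(C, F)
after:  towers=[A; D/B; E; F; G] holding=C

towers=[A; D/B; E; F; G] holding=C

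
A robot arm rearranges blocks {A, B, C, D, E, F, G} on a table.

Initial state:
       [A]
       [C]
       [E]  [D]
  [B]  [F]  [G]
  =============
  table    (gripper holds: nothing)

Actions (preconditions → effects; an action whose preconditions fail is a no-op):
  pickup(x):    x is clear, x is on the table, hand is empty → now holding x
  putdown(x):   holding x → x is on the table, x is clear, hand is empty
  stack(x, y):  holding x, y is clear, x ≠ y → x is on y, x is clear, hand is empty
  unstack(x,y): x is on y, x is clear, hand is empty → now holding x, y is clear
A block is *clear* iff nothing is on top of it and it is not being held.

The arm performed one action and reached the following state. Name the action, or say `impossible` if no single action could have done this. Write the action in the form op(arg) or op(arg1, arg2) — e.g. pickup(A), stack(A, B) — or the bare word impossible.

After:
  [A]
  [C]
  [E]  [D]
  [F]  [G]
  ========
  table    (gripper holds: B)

target: towers=[F/E/C/A; G/D] holding=B
         pickup(B) → towers=[F/E/C/A; G/D] holding=B  ← match
     unstack(D, G) → towers=[B; F/E/C/A; G] holding=D
     unstack(A, C) → towers=[B; F/E/C; G/D] holding=A

pickup(B)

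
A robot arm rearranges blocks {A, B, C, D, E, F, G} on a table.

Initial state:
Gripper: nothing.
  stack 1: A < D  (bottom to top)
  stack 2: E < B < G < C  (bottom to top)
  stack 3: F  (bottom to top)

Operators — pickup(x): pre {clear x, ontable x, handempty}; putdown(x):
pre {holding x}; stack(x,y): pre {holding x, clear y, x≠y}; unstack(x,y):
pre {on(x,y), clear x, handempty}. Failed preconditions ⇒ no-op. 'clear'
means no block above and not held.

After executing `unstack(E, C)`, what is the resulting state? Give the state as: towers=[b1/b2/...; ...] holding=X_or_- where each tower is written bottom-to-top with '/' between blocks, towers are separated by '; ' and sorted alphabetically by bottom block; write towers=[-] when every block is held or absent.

before: towers=[A/D; E/B/G/C; F] holding=-
pre[unstack(E, C)]: on(E,C) ✗, clear(E) ✗, handempty ✓
on(E,C), clear(E) unmet → unstack(E, C) is a no-op
after:  towers=[A/D; E/B/G/C; F] holding=-

towers=[A/D; E/B/G/C; F] holding=-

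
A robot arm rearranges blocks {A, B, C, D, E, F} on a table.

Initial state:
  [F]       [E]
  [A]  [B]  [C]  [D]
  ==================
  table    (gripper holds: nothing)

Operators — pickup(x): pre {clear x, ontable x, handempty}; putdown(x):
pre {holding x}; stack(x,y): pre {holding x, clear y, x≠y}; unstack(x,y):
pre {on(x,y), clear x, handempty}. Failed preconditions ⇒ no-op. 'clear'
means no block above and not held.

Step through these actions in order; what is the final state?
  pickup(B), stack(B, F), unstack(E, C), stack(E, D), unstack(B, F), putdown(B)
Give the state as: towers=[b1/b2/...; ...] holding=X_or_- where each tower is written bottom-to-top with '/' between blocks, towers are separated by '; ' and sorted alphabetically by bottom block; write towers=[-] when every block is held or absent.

step 1 (pickup(B)): towers=[A/F; C/E; D] holding=B
step 2 (stack(B, F)): towers=[A/F/B; C/E; D] holding=-
step 3 (unstack(E, C)): towers=[A/F/B; C; D] holding=E
step 4 (stack(E, D)): towers=[A/F/B; C; D/E] holding=-
step 5 (unstack(B, F)): towers=[A/F; C; D/E] holding=B
step 6 (putdown(B)): towers=[A/F; B; C; D/E] holding=-

towers=[A/F; B; C; D/E] holding=-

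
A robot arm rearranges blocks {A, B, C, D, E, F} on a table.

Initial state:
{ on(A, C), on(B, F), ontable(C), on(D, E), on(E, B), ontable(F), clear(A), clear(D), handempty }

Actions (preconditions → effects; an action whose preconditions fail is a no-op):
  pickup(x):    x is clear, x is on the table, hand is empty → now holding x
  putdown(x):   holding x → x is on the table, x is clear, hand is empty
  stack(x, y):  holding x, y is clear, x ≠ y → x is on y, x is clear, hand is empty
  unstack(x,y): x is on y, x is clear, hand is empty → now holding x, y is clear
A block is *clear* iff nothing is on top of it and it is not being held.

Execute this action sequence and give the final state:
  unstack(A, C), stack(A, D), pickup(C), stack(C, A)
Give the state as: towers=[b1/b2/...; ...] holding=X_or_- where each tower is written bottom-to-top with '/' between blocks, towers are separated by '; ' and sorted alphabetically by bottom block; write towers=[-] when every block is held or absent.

step 1 (unstack(A, C)): towers=[C; F/B/E/D] holding=A
step 2 (stack(A, D)): towers=[C; F/B/E/D/A] holding=-
step 3 (pickup(C)): towers=[F/B/E/D/A] holding=C
step 4 (stack(C, A)): towers=[F/B/E/D/A/C] holding=-

towers=[F/B/E/D/A/C] holding=-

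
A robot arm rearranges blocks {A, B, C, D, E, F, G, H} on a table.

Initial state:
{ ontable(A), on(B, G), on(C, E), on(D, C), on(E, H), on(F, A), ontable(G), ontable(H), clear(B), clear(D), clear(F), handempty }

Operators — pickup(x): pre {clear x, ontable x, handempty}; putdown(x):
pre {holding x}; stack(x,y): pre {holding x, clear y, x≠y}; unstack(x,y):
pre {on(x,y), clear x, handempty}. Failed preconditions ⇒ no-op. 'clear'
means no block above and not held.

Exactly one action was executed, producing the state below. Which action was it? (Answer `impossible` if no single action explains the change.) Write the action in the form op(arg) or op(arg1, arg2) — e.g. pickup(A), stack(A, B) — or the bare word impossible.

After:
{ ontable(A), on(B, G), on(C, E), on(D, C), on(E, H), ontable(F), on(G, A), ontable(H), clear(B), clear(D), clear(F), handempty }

target: towers=[A/G/B; F; H/E/C/D] holding=-
     unstack(B, G) → towers=[A/F; G; H/E/C/D] holding=B
     unstack(F, A) → towers=[A; G/B; H/E/C/D] holding=F
     unstack(D, C) → towers=[A/F; G/B; H/E/C] holding=D
none of the 3 applicable actions match → impossible

impossible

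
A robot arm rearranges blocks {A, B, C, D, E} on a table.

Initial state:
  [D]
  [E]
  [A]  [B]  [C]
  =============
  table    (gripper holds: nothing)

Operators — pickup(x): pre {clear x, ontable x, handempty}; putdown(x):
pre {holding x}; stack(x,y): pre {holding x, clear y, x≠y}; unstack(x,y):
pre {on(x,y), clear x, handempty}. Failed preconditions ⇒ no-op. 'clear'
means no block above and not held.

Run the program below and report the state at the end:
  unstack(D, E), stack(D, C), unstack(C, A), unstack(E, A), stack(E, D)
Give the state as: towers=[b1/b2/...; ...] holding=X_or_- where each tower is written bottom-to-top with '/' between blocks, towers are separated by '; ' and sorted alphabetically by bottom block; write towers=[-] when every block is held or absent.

step 1 (unstack(D, E)): towers=[A/E; B; C] holding=D
step 2 (stack(D, C)): towers=[A/E; B; C/D] holding=-
step 3 (unstack(C, A)) [no-op]: towers=[A/E; B; C/D] holding=-
step 4 (unstack(E, A)): towers=[A; B; C/D] holding=E
step 5 (stack(E, D)): towers=[A; B; C/D/E] holding=-

towers=[A; B; C/D/E] holding=-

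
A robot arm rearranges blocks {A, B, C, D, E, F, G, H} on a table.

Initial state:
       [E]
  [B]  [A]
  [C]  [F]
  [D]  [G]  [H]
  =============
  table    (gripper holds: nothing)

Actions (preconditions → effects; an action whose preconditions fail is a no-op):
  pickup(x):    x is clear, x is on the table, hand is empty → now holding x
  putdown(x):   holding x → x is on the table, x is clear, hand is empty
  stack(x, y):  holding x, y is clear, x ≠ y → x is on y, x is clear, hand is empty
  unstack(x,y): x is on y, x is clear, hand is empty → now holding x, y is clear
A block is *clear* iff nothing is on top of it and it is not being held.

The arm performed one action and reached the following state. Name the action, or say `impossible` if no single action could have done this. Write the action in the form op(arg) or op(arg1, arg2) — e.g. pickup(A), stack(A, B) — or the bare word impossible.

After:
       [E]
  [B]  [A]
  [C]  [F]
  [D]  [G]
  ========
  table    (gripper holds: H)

target: towers=[D/C/B; G/F/A/E] holding=H
     unstack(E, A) → towers=[D/C/B; G/F/A; H] holding=E
         pickup(H) → towers=[D/C/B; G/F/A/E] holding=H  ← match
     unstack(B, C) → towers=[D/C; G/F/A/E; H] holding=B

pickup(H)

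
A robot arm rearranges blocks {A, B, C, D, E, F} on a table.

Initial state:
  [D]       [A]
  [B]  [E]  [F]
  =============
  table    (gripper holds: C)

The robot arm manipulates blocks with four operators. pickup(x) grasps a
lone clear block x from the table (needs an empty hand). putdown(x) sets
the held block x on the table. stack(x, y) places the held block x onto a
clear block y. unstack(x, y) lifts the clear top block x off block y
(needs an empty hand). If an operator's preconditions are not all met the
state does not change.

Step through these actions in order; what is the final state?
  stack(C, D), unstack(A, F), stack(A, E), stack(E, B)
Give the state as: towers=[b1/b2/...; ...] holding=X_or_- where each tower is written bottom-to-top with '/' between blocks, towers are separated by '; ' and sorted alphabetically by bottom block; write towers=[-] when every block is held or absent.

step 1 (stack(C, D)): towers=[B/D/C; E; F/A] holding=-
step 2 (unstack(A, F)): towers=[B/D/C; E; F] holding=A
step 3 (stack(A, E)): towers=[B/D/C; E/A; F] holding=-
step 4 (stack(E, B)) [no-op]: towers=[B/D/C; E/A; F] holding=-

towers=[B/D/C; E/A; F] holding=-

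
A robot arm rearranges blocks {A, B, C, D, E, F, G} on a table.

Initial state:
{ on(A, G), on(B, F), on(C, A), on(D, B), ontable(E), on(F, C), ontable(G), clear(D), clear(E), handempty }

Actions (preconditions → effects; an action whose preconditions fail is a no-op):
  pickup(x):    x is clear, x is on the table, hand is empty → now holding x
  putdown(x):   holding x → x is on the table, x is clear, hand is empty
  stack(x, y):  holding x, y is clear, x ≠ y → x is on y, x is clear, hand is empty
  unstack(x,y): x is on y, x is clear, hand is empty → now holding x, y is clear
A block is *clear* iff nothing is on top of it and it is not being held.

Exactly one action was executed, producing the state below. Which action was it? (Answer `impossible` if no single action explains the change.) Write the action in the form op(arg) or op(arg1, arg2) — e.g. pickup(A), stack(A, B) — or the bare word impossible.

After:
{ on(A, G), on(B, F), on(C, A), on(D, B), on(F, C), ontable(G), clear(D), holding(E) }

pickup(E)

target: towers=[G/A/C/F/B/D] holding=E
     unstack(D, B) → towers=[E; G/A/C/F/B] holding=D
         pickup(E) → towers=[G/A/C/F/B/D] holding=E  ← match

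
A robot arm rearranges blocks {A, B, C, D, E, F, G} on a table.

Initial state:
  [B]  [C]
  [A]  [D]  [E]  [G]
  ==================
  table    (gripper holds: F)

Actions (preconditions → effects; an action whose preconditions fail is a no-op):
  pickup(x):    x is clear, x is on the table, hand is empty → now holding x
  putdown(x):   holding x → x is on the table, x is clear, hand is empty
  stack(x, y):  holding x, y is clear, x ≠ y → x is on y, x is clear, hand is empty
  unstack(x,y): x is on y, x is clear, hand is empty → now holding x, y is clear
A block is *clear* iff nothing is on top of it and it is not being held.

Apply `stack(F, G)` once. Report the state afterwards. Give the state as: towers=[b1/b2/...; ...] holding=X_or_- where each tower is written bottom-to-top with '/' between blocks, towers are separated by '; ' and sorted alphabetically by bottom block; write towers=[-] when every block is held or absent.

before: towers=[A/B; D/C; E; G] holding=F
pre[stack(F, G)]: holding(F) ✓, clear(G) ✓, F≠G ✓
all met → apply stack(F, G)
after:  towers=[A/B; D/C; E; G/F] holding=-

towers=[A/B; D/C; E; G/F] holding=-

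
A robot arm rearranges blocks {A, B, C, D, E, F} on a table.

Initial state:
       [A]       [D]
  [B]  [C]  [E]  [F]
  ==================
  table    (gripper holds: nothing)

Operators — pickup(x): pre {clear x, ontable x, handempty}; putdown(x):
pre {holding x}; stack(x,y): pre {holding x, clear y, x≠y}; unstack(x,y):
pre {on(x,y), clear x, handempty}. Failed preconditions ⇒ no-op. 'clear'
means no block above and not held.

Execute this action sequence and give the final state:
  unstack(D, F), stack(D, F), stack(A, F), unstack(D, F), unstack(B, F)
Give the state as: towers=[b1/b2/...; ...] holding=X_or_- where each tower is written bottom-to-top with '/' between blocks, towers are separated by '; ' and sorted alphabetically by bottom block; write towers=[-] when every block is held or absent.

step 1 (unstack(D, F)): towers=[B; C/A; E; F] holding=D
step 2 (stack(D, F)): towers=[B; C/A; E; F/D] holding=-
step 3 (stack(A, F)) [no-op]: towers=[B; C/A; E; F/D] holding=-
step 4 (unstack(D, F)): towers=[B; C/A; E; F] holding=D
step 5 (unstack(B, F)) [no-op]: towers=[B; C/A; E; F] holding=D

towers=[B; C/A; E; F] holding=D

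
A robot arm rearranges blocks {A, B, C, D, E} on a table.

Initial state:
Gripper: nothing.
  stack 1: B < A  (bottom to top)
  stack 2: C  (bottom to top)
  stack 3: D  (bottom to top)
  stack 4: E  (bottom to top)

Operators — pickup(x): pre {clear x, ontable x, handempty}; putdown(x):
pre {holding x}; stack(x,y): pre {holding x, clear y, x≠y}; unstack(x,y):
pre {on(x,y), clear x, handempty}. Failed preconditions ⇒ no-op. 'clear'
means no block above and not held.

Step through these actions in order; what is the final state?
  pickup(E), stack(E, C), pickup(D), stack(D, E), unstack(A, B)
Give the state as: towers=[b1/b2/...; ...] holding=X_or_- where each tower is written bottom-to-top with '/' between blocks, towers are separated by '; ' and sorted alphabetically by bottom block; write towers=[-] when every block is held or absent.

step 1 (pickup(E)): towers=[B/A; C; D] holding=E
step 2 (stack(E, C)): towers=[B/A; C/E; D] holding=-
step 3 (pickup(D)): towers=[B/A; C/E] holding=D
step 4 (stack(D, E)): towers=[B/A; C/E/D] holding=-
step 5 (unstack(A, B)): towers=[B; C/E/D] holding=A

towers=[B; C/E/D] holding=A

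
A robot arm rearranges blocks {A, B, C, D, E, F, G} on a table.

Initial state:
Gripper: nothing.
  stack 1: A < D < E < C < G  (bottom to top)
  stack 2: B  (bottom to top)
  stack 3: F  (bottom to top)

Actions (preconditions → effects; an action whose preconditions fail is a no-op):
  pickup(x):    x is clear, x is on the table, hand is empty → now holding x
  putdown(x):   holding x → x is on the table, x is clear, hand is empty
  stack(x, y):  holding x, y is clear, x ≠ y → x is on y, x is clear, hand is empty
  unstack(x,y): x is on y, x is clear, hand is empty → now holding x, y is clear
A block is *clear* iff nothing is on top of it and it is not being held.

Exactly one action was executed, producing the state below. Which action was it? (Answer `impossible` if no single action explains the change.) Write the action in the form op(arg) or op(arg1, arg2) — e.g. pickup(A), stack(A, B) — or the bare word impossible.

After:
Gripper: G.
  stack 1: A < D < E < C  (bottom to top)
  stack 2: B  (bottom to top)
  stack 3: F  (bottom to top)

target: towers=[A/D/E/C; B; F] holding=G
         pickup(B) → towers=[A/D/E/C/G; F] holding=B
         pickup(F) → towers=[A/D/E/C/G; B] holding=F
     unstack(G, C) → towers=[A/D/E/C; B; F] holding=G  ← match

unstack(G, C)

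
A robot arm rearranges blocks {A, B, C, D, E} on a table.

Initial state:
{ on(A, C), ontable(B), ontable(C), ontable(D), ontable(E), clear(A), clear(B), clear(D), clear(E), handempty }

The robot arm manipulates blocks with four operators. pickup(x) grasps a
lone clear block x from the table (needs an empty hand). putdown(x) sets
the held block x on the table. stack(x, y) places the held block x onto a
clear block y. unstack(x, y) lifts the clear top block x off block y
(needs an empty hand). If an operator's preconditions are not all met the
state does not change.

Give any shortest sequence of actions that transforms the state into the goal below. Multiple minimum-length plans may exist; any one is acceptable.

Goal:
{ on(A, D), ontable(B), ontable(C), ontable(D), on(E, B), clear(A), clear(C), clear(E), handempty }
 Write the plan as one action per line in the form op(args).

step 1 (unstack(A, C)): towers=[B; C; D; E] holding=A
step 2 (stack(A, D)): towers=[B; C; D/A; E] holding=-
step 3 (pickup(E)): towers=[B; C; D/A] holding=E
step 4 (stack(E, B)): towers=[B/E; C; D/A] holding=-
goal check: towers=[B/E; C; D/A] holding=- — reached (length 4, optimal by BFS)

unstack(A, C)
stack(A, D)
pickup(E)
stack(E, B)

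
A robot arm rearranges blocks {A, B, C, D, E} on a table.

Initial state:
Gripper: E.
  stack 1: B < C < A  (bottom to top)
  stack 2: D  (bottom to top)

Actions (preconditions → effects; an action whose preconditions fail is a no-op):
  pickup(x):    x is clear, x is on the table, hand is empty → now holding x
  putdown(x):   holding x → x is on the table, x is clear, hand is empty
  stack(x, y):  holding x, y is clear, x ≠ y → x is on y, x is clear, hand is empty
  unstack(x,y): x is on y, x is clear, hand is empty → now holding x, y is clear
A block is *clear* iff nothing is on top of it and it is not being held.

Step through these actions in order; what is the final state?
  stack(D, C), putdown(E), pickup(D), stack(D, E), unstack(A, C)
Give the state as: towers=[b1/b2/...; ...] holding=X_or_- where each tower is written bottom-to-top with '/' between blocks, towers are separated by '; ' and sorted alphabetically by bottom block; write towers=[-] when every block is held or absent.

towers=[B/C; E/D] holding=A

step 1 (stack(D, C)) [no-op]: towers=[B/C/A; D] holding=E
step 2 (putdown(E)): towers=[B/C/A; D; E] holding=-
step 3 (pickup(D)): towers=[B/C/A; E] holding=D
step 4 (stack(D, E)): towers=[B/C/A; E/D] holding=-
step 5 (unstack(A, C)): towers=[B/C; E/D] holding=A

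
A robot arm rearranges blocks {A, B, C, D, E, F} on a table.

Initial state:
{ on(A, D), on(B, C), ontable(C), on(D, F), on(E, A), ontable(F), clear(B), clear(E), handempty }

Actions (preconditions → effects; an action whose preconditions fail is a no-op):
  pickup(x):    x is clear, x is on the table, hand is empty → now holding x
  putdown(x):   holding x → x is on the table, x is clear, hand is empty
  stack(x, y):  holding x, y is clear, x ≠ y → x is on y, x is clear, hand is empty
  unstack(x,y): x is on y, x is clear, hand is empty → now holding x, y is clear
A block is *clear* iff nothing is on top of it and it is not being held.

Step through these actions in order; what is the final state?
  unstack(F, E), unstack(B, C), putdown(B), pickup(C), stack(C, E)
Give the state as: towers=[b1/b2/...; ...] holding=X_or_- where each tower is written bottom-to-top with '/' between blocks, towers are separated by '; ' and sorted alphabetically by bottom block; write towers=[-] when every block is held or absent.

step 1 (unstack(F, E)) [no-op]: towers=[C/B; F/D/A/E] holding=-
step 2 (unstack(B, C)): towers=[C; F/D/A/E] holding=B
step 3 (putdown(B)): towers=[B; C; F/D/A/E] holding=-
step 4 (pickup(C)): towers=[B; F/D/A/E] holding=C
step 5 (stack(C, E)): towers=[B; F/D/A/E/C] holding=-

towers=[B; F/D/A/E/C] holding=-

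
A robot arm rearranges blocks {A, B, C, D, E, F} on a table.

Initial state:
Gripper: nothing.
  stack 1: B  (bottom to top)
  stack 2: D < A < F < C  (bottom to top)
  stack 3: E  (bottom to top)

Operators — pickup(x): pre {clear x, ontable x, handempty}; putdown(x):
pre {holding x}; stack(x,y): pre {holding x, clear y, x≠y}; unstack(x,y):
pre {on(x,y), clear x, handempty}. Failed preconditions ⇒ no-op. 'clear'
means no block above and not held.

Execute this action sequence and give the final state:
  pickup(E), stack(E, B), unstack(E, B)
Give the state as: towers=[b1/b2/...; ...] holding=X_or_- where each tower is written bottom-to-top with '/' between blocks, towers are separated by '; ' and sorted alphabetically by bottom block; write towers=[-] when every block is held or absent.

towers=[B; D/A/F/C] holding=E

step 1 (pickup(E)): towers=[B; D/A/F/C] holding=E
step 2 (stack(E, B)): towers=[B/E; D/A/F/C] holding=-
step 3 (unstack(E, B)): towers=[B; D/A/F/C] holding=E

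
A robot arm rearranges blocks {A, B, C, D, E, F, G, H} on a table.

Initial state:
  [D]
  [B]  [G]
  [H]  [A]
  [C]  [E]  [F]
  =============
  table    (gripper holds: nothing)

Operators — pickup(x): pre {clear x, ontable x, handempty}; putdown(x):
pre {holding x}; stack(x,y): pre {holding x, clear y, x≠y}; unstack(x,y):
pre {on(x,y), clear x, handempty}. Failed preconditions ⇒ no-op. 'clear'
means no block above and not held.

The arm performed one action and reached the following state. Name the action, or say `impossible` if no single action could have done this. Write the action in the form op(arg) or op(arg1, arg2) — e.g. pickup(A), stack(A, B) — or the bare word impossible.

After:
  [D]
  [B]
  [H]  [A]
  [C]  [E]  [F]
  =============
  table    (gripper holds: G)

target: towers=[C/H/B/D; E/A; F] holding=G
     unstack(G, A) → towers=[C/H/B/D; E/A; F] holding=G  ← match
         pickup(F) → towers=[C/H/B/D; E/A/G] holding=F
     unstack(D, B) → towers=[C/H/B; E/A/G; F] holding=D

unstack(G, A)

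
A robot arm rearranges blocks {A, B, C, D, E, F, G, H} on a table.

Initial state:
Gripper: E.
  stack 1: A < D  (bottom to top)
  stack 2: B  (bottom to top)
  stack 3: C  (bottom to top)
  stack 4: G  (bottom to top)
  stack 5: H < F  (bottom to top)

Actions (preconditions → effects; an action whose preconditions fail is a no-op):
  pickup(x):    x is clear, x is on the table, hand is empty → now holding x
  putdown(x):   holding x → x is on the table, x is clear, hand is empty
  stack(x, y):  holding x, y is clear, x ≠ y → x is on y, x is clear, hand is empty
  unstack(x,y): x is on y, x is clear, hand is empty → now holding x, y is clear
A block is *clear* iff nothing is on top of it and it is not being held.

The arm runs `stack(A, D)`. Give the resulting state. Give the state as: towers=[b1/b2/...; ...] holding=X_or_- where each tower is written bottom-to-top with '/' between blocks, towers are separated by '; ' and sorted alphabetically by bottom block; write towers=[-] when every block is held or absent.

before: towers=[A/D; B; C; G; H/F] holding=E
pre[stack(A, D)]: holding(A) ✗, clear(D) ✓, A≠D ✓
holding(A) unmet → stack(A, D) is a no-op
after:  towers=[A/D; B; C; G; H/F] holding=E

towers=[A/D; B; C; G; H/F] holding=E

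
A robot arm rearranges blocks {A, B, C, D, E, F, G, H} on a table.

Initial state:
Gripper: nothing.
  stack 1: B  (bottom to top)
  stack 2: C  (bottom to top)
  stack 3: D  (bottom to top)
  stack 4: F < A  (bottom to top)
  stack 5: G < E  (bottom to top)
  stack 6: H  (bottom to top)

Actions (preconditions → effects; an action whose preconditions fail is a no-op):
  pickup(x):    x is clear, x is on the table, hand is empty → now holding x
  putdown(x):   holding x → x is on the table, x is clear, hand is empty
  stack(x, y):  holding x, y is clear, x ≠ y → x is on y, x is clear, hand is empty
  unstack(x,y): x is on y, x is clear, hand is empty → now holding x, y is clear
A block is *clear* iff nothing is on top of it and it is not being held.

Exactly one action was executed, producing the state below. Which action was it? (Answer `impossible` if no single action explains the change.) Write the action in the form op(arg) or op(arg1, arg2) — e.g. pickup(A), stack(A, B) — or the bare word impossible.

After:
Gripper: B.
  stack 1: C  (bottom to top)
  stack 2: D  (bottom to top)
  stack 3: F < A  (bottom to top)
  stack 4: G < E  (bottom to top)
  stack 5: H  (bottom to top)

pickup(B)

target: towers=[C; D; F/A; G/E; H] holding=B
     unstack(A, F) → towers=[B; C; D; F; G/E; H] holding=A
     unstack(E, G) → towers=[B; C; D; F/A; G; H] holding=E
         pickup(H) → towers=[B; C; D; F/A; G/E] holding=H
         pickup(B) → towers=[C; D; F/A; G/E; H] holding=B  ← match
         pickup(D) → towers=[B; C; F/A; G/E; H] holding=D
         pickup(C) → towers=[B; D; F/A; G/E; H] holding=C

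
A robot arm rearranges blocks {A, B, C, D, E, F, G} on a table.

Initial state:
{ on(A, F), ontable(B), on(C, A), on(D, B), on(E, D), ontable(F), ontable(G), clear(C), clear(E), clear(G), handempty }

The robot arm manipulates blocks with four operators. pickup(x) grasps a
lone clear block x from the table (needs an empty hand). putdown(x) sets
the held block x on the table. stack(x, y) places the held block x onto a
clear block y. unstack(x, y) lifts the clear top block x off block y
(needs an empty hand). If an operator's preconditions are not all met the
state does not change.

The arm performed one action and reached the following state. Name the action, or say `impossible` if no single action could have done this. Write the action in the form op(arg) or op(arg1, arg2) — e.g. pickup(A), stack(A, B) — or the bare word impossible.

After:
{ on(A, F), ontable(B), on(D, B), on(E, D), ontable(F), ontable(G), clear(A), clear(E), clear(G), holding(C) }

unstack(C, A)

target: towers=[B/D/E; F/A; G] holding=C
         pickup(G) → towers=[B/D/E; F/A/C] holding=G
     unstack(E, D) → towers=[B/D; F/A/C; G] holding=E
     unstack(C, A) → towers=[B/D/E; F/A; G] holding=C  ← match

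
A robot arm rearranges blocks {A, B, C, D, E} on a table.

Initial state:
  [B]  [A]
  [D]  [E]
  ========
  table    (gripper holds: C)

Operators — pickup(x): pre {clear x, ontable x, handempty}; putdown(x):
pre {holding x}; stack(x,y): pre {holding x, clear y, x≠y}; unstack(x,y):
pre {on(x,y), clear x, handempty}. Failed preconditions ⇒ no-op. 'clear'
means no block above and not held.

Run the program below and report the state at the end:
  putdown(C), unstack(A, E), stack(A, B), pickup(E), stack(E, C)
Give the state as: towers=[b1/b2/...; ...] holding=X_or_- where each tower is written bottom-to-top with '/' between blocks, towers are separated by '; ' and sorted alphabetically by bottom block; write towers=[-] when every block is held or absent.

towers=[C/E; D/B/A] holding=-

step 1 (putdown(C)): towers=[C; D/B; E/A] holding=-
step 2 (unstack(A, E)): towers=[C; D/B; E] holding=A
step 3 (stack(A, B)): towers=[C; D/B/A; E] holding=-
step 4 (pickup(E)): towers=[C; D/B/A] holding=E
step 5 (stack(E, C)): towers=[C/E; D/B/A] holding=-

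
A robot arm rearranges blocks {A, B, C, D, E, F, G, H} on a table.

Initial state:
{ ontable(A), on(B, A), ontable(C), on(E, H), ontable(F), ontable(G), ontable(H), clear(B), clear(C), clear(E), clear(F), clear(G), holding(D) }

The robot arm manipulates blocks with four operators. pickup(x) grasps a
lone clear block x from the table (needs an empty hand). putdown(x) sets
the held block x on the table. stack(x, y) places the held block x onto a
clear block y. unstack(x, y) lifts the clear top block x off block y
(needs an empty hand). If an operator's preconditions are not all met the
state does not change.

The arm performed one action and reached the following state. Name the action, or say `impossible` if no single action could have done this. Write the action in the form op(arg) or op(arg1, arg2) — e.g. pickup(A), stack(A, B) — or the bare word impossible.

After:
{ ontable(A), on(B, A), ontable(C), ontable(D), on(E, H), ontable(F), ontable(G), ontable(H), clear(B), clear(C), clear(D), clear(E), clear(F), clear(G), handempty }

putdown(D)

target: towers=[A/B; C; D; F; G; H/E] holding=-
        putdown(D) → towers=[A/B; C; D; F; G; H/E] holding=-  ← match
       stack(D, G) → towers=[A/B; C; F; G/D; H/E] holding=-
       stack(D, E) → towers=[A/B; C; F; G; H/E/D] holding=-
       stack(D, B) → towers=[A/B/D; C; F; G; H/E] holding=-
       stack(D, F) → towers=[A/B; C; F/D; G; H/E] holding=-
       stack(D, C) → towers=[A/B; C/D; F; G; H/E] holding=-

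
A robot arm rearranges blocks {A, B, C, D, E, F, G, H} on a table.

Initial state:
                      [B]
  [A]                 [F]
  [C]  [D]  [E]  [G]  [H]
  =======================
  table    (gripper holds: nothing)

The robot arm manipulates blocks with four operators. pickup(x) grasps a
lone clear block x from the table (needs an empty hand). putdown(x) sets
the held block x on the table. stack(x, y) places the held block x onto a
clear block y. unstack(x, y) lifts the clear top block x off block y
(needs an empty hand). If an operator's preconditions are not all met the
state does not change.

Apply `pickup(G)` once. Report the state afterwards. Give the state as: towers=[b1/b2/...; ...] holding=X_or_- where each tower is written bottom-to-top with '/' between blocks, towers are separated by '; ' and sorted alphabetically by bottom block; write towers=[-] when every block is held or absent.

before: towers=[C/A; D; E; G; H/F/B] holding=-
pre[pickup(G)]: clear(G) ok, ontable(G) ok, handempty ok
all met → apply pickup(G)
after:  towers=[C/A; D; E; H/F/B] holding=G

towers=[C/A; D; E; H/F/B] holding=G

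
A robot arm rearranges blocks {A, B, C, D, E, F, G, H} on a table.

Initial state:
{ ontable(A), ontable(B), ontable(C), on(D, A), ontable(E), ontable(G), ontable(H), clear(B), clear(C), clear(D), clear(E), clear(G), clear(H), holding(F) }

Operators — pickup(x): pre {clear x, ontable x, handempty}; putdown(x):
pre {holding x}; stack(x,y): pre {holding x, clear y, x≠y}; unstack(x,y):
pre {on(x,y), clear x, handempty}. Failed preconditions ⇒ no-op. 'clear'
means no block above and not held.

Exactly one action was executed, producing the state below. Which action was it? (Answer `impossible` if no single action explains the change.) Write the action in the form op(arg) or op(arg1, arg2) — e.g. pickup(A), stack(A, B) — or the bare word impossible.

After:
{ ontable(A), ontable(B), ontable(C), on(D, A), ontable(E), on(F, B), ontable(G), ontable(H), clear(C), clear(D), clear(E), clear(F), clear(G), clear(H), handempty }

stack(F, B)

target: towers=[A/D; B/F; C; E; G; H] holding=-
        putdown(F) → towers=[A/D; B; C; E; F; G; H] holding=-
       stack(F, G) → towers=[A/D; B; C; E; G/F; H] holding=-
       stack(F, E) → towers=[A/D; B; C; E/F; G; H] holding=-
       stack(F, H) → towers=[A/D; B; C; E; G; H/F] holding=-
       stack(F, B) → towers=[A/D; B/F; C; E; G; H] holding=-  ← match
       stack(F, D) → towers=[A/D/F; B; C; E; G; H] holding=-
       stack(F, C) → towers=[A/D; B; C/F; E; G; H] holding=-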